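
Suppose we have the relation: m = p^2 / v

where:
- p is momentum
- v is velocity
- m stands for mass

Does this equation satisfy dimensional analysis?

No

p (momentum) has dimensions [L M T^-1].
v (velocity) has dimensions [L T^-1].
m (mass) has dimensions [M].

Left side: [M]
Right side: [L M^2 T^-1]

The two sides have different dimensions, so the equation is NOT dimensionally consistent.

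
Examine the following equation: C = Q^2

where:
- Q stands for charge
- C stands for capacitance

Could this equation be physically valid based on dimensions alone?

No

Q (charge) has dimensions [I T].
C (capacitance) has dimensions [I^2 L^-2 M^-1 T^4].

Left side: [I^2 L^-2 M^-1 T^4]
Right side: [I^2 T^2]

The two sides have different dimensions, so the equation is NOT dimensionally consistent.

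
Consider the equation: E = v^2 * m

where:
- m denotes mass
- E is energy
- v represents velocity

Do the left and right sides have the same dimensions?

Yes

m (mass) has dimensions [M].
E (energy) has dimensions [L^2 M T^-2].
v (velocity) has dimensions [L T^-1].

Left side: [L^2 M T^-2]
Right side: [L^2 M T^-2]

Both sides have the same dimensions, so the equation is dimensionally consistent.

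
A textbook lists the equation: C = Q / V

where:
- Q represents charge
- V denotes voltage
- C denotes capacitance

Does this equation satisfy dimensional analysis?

Yes

Q (charge) has dimensions [I T].
V (voltage) has dimensions [I^-1 L^2 M T^-3].
C (capacitance) has dimensions [I^2 L^-2 M^-1 T^4].

Left side: [I^2 L^-2 M^-1 T^4]
Right side: [I^2 L^-2 M^-1 T^4]

Both sides have the same dimensions, so the equation is dimensionally consistent.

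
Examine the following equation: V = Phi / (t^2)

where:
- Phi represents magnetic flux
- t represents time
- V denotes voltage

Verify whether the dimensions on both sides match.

No

Phi (magnetic flux) has dimensions [I^-1 L^2 M T^-2].
t (time) has dimensions [T].
V (voltage) has dimensions [I^-1 L^2 M T^-3].

Left side: [I^-1 L^2 M T^-3]
Right side: [I^-1 L^2 M T^-4]

The two sides have different dimensions, so the equation is NOT dimensionally consistent.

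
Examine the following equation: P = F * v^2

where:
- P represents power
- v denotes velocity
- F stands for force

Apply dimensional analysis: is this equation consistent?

No

P (power) has dimensions [L^2 M T^-3].
v (velocity) has dimensions [L T^-1].
F (force) has dimensions [L M T^-2].

Left side: [L^2 M T^-3]
Right side: [L^3 M T^-4]

The two sides have different dimensions, so the equation is NOT dimensionally consistent.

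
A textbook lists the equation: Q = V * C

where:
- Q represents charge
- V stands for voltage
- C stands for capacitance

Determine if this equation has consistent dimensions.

Yes

Q (charge) has dimensions [I T].
V (voltage) has dimensions [I^-1 L^2 M T^-3].
C (capacitance) has dimensions [I^2 L^-2 M^-1 T^4].

Left side: [I T]
Right side: [I T]

Both sides have the same dimensions, so the equation is dimensionally consistent.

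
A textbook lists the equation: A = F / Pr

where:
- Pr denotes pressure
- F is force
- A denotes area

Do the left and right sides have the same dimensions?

Yes

Pr (pressure) has dimensions [L^-1 M T^-2].
F (force) has dimensions [L M T^-2].
A (area) has dimensions [L^2].

Left side: [L^2]
Right side: [L^2]

Both sides have the same dimensions, so the equation is dimensionally consistent.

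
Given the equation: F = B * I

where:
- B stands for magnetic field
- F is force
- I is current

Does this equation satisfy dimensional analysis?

No

B (magnetic field) has dimensions [I^-1 M T^-2].
F (force) has dimensions [L M T^-2].
I (current) has dimensions [I].

Left side: [L M T^-2]
Right side: [M T^-2]

The two sides have different dimensions, so the equation is NOT dimensionally consistent.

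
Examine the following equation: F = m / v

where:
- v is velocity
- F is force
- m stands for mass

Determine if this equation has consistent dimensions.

No

v (velocity) has dimensions [L T^-1].
F (force) has dimensions [L M T^-2].
m (mass) has dimensions [M].

Left side: [L M T^-2]
Right side: [L^-1 M T]

The two sides have different dimensions, so the equation is NOT dimensionally consistent.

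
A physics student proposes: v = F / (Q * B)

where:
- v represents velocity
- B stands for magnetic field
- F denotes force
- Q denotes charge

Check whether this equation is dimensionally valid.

Yes

v (velocity) has dimensions [L T^-1].
B (magnetic field) has dimensions [I^-1 M T^-2].
F (force) has dimensions [L M T^-2].
Q (charge) has dimensions [I T].

Left side: [L T^-1]
Right side: [L T^-1]

Both sides have the same dimensions, so the equation is dimensionally consistent.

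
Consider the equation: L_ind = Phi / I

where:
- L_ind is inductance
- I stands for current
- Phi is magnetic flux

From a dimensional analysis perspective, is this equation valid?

Yes

L_ind (inductance) has dimensions [I^-2 L^2 M T^-2].
I (current) has dimensions [I].
Phi (magnetic flux) has dimensions [I^-1 L^2 M T^-2].

Left side: [I^-2 L^2 M T^-2]
Right side: [I^-2 L^2 M T^-2]

Both sides have the same dimensions, so the equation is dimensionally consistent.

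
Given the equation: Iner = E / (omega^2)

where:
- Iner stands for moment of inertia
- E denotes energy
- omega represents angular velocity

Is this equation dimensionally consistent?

Yes

Iner (moment of inertia) has dimensions [L^2 M].
E (energy) has dimensions [L^2 M T^-2].
omega (angular velocity) has dimensions [T^-1].

Left side: [L^2 M]
Right side: [L^2 M]

Both sides have the same dimensions, so the equation is dimensionally consistent.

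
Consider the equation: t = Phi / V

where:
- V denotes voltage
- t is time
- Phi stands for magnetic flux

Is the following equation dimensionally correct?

Yes

V (voltage) has dimensions [I^-1 L^2 M T^-3].
t (time) has dimensions [T].
Phi (magnetic flux) has dimensions [I^-1 L^2 M T^-2].

Left side: [T]
Right side: [T]

Both sides have the same dimensions, so the equation is dimensionally consistent.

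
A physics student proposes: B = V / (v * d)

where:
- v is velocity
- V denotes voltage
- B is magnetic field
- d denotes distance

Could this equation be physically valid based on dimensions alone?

Yes

v (velocity) has dimensions [L T^-1].
V (voltage) has dimensions [I^-1 L^2 M T^-3].
B (magnetic field) has dimensions [I^-1 M T^-2].
d (distance) has dimensions [L].

Left side: [I^-1 M T^-2]
Right side: [I^-1 M T^-2]

Both sides have the same dimensions, so the equation is dimensionally consistent.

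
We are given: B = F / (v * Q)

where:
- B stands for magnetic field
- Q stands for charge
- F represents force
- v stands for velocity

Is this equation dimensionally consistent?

Yes

B (magnetic field) has dimensions [I^-1 M T^-2].
Q (charge) has dimensions [I T].
F (force) has dimensions [L M T^-2].
v (velocity) has dimensions [L T^-1].

Left side: [I^-1 M T^-2]
Right side: [I^-1 M T^-2]

Both sides have the same dimensions, so the equation is dimensionally consistent.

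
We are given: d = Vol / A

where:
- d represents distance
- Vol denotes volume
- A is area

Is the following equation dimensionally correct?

Yes

d (distance) has dimensions [L].
Vol (volume) has dimensions [L^3].
A (area) has dimensions [L^2].

Left side: [L]
Right side: [L]

Both sides have the same dimensions, so the equation is dimensionally consistent.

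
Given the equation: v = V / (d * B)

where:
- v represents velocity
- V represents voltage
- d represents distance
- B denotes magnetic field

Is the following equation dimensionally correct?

Yes

v (velocity) has dimensions [L T^-1].
V (voltage) has dimensions [I^-1 L^2 M T^-3].
d (distance) has dimensions [L].
B (magnetic field) has dimensions [I^-1 M T^-2].

Left side: [L T^-1]
Right side: [L T^-1]

Both sides have the same dimensions, so the equation is dimensionally consistent.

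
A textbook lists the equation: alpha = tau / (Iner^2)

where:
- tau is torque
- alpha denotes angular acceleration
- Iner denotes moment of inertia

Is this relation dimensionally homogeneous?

No

tau (torque) has dimensions [L^2 M T^-2].
alpha (angular acceleration) has dimensions [T^-2].
Iner (moment of inertia) has dimensions [L^2 M].

Left side: [T^-2]
Right side: [L^-2 M^-1 T^-2]

The two sides have different dimensions, so the equation is NOT dimensionally consistent.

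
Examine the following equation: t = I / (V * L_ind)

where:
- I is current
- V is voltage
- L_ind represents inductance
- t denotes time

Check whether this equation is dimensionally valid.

No

I (current) has dimensions [I].
V (voltage) has dimensions [I^-1 L^2 M T^-3].
L_ind (inductance) has dimensions [I^-2 L^2 M T^-2].
t (time) has dimensions [T].

Left side: [T]
Right side: [I^4 L^-4 M^-2 T^5]

The two sides have different dimensions, so the equation is NOT dimensionally consistent.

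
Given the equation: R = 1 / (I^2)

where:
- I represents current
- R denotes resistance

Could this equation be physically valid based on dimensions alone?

No

I (current) has dimensions [I].
R (resistance) has dimensions [I^-2 L^2 M T^-3].

Left side: [I^-2 L^2 M T^-3]
Right side: [I^-2]

The two sides have different dimensions, so the equation is NOT dimensionally consistent.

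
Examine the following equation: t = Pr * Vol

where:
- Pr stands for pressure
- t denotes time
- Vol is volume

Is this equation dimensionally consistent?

No

Pr (pressure) has dimensions [L^-1 M T^-2].
t (time) has dimensions [T].
Vol (volume) has dimensions [L^3].

Left side: [T]
Right side: [L^2 M T^-2]

The two sides have different dimensions, so the equation is NOT dimensionally consistent.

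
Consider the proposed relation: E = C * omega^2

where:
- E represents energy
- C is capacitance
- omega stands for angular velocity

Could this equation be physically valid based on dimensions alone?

No

E (energy) has dimensions [L^2 M T^-2].
C (capacitance) has dimensions [I^2 L^-2 M^-1 T^4].
omega (angular velocity) has dimensions [T^-1].

Left side: [L^2 M T^-2]
Right side: [I^2 L^-2 M^-1 T^2]

The two sides have different dimensions, so the equation is NOT dimensionally consistent.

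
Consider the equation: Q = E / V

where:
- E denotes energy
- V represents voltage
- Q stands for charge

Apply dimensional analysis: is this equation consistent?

Yes

E (energy) has dimensions [L^2 M T^-2].
V (voltage) has dimensions [I^-1 L^2 M T^-3].
Q (charge) has dimensions [I T].

Left side: [I T]
Right side: [I T]

Both sides have the same dimensions, so the equation is dimensionally consistent.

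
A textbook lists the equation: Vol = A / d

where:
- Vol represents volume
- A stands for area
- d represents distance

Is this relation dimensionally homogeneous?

No

Vol (volume) has dimensions [L^3].
A (area) has dimensions [L^2].
d (distance) has dimensions [L].

Left side: [L^3]
Right side: [L]

The two sides have different dimensions, so the equation is NOT dimensionally consistent.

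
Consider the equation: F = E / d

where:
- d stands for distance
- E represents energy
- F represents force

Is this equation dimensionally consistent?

Yes

d (distance) has dimensions [L].
E (energy) has dimensions [L^2 M T^-2].
F (force) has dimensions [L M T^-2].

Left side: [L M T^-2]
Right side: [L M T^-2]

Both sides have the same dimensions, so the equation is dimensionally consistent.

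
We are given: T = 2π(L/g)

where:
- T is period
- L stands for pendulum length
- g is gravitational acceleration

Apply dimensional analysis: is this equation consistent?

No

T (period) has dimensions [T].
L (pendulum length) has dimensions [L].
g (gravitational acceleration) has dimensions [L T^-2].

Left side: [T]
Right side: [T^2]

The two sides have different dimensions, so the equation is NOT dimensionally consistent.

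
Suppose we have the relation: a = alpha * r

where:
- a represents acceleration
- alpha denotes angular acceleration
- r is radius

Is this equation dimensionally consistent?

Yes

a (acceleration) has dimensions [L T^-2].
alpha (angular acceleration) has dimensions [T^-2].
r (radius) has dimensions [L].

Left side: [L T^-2]
Right side: [L T^-2]

Both sides have the same dimensions, so the equation is dimensionally consistent.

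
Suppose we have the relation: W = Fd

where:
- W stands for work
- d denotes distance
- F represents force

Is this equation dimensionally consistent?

Yes

W (work) has dimensions [L^2 M T^-2].
d (distance) has dimensions [L].
F (force) has dimensions [L M T^-2].

Left side: [L^2 M T^-2]
Right side: [L^2 M T^-2]

Both sides have the same dimensions, so the equation is dimensionally consistent.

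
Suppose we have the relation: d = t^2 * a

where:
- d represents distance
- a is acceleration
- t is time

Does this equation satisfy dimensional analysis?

Yes

d (distance) has dimensions [L].
a (acceleration) has dimensions [L T^-2].
t (time) has dimensions [T].

Left side: [L]
Right side: [L]

Both sides have the same dimensions, so the equation is dimensionally consistent.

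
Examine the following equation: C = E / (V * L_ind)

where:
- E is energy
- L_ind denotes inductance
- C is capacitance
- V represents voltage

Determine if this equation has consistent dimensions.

No

E (energy) has dimensions [L^2 M T^-2].
L_ind (inductance) has dimensions [I^-2 L^2 M T^-2].
C (capacitance) has dimensions [I^2 L^-2 M^-1 T^4].
V (voltage) has dimensions [I^-1 L^2 M T^-3].

Left side: [I^2 L^-2 M^-1 T^4]
Right side: [I^3 L^-2 M^-1 T^3]

The two sides have different dimensions, so the equation is NOT dimensionally consistent.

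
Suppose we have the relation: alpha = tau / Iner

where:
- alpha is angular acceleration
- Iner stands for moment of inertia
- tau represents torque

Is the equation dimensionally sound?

Yes

alpha (angular acceleration) has dimensions [T^-2].
Iner (moment of inertia) has dimensions [L^2 M].
tau (torque) has dimensions [L^2 M T^-2].

Left side: [T^-2]
Right side: [T^-2]

Both sides have the same dimensions, so the equation is dimensionally consistent.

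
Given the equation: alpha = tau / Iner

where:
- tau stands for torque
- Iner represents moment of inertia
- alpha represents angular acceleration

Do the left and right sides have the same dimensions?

Yes

tau (torque) has dimensions [L^2 M T^-2].
Iner (moment of inertia) has dimensions [L^2 M].
alpha (angular acceleration) has dimensions [T^-2].

Left side: [T^-2]
Right side: [T^-2]

Both sides have the same dimensions, so the equation is dimensionally consistent.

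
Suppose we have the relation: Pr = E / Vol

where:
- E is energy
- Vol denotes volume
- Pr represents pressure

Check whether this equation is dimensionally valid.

Yes

E (energy) has dimensions [L^2 M T^-2].
Vol (volume) has dimensions [L^3].
Pr (pressure) has dimensions [L^-1 M T^-2].

Left side: [L^-1 M T^-2]
Right side: [L^-1 M T^-2]

Both sides have the same dimensions, so the equation is dimensionally consistent.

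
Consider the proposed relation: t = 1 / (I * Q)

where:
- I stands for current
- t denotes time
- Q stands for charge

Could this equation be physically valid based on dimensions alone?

No

I (current) has dimensions [I].
t (time) has dimensions [T].
Q (charge) has dimensions [I T].

Left side: [T]
Right side: [I^-2 T^-1]

The two sides have different dimensions, so the equation is NOT dimensionally consistent.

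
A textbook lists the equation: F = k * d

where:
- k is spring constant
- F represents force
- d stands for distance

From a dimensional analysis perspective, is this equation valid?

Yes

k (spring constant) has dimensions [M T^-2].
F (force) has dimensions [L M T^-2].
d (distance) has dimensions [L].

Left side: [L M T^-2]
Right side: [L M T^-2]

Both sides have the same dimensions, so the equation is dimensionally consistent.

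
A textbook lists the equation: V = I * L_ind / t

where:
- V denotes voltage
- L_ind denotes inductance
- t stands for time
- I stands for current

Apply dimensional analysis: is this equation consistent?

Yes

V (voltage) has dimensions [I^-1 L^2 M T^-3].
L_ind (inductance) has dimensions [I^-2 L^2 M T^-2].
t (time) has dimensions [T].
I (current) has dimensions [I].

Left side: [I^-1 L^2 M T^-3]
Right side: [I^-1 L^2 M T^-3]

Both sides have the same dimensions, so the equation is dimensionally consistent.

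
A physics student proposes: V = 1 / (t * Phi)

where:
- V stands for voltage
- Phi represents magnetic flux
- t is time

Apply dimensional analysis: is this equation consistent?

No

V (voltage) has dimensions [I^-1 L^2 M T^-3].
Phi (magnetic flux) has dimensions [I^-1 L^2 M T^-2].
t (time) has dimensions [T].

Left side: [I^-1 L^2 M T^-3]
Right side: [I L^-2 M^-1 T]

The two sides have different dimensions, so the equation is NOT dimensionally consistent.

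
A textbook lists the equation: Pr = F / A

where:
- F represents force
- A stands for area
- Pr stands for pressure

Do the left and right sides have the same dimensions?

Yes

F (force) has dimensions [L M T^-2].
A (area) has dimensions [L^2].
Pr (pressure) has dimensions [L^-1 M T^-2].

Left side: [L^-1 M T^-2]
Right side: [L^-1 M T^-2]

Both sides have the same dimensions, so the equation is dimensionally consistent.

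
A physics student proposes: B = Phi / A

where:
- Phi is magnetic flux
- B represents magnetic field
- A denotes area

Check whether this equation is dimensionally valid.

Yes

Phi (magnetic flux) has dimensions [I^-1 L^2 M T^-2].
B (magnetic field) has dimensions [I^-1 M T^-2].
A (area) has dimensions [L^2].

Left side: [I^-1 M T^-2]
Right side: [I^-1 M T^-2]

Both sides have the same dimensions, so the equation is dimensionally consistent.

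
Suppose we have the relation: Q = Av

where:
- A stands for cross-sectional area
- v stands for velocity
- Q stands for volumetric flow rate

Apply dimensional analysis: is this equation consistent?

Yes

A (cross-sectional area) has dimensions [L^2].
v (velocity) has dimensions [L T^-1].
Q (volumetric flow rate) has dimensions [L^3 T^-1].

Left side: [L^3 T^-1]
Right side: [L^3 T^-1]

Both sides have the same dimensions, so the equation is dimensionally consistent.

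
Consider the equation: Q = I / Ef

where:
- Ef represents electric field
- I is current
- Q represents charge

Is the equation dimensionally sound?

No

Ef (electric field) has dimensions [I^-1 L M T^-3].
I (current) has dimensions [I].
Q (charge) has dimensions [I T].

Left side: [I T]
Right side: [I^2 L^-1 M^-1 T^3]

The two sides have different dimensions, so the equation is NOT dimensionally consistent.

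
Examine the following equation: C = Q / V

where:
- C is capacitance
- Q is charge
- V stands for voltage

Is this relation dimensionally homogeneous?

Yes

C (capacitance) has dimensions [I^2 L^-2 M^-1 T^4].
Q (charge) has dimensions [I T].
V (voltage) has dimensions [I^-1 L^2 M T^-3].

Left side: [I^2 L^-2 M^-1 T^4]
Right side: [I^2 L^-2 M^-1 T^4]

Both sides have the same dimensions, so the equation is dimensionally consistent.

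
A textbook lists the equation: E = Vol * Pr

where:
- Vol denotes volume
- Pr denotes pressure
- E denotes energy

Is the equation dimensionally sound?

Yes

Vol (volume) has dimensions [L^3].
Pr (pressure) has dimensions [L^-1 M T^-2].
E (energy) has dimensions [L^2 M T^-2].

Left side: [L^2 M T^-2]
Right side: [L^2 M T^-2]

Both sides have the same dimensions, so the equation is dimensionally consistent.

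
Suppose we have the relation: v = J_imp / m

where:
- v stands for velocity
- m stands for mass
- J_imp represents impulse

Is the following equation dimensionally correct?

Yes

v (velocity) has dimensions [L T^-1].
m (mass) has dimensions [M].
J_imp (impulse) has dimensions [L M T^-1].

Left side: [L T^-1]
Right side: [L T^-1]

Both sides have the same dimensions, so the equation is dimensionally consistent.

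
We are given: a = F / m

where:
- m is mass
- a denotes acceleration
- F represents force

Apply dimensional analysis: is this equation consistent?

Yes

m (mass) has dimensions [M].
a (acceleration) has dimensions [L T^-2].
F (force) has dimensions [L M T^-2].

Left side: [L T^-2]
Right side: [L T^-2]

Both sides have the same dimensions, so the equation is dimensionally consistent.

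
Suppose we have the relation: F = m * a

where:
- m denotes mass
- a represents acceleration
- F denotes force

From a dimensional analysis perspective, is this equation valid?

Yes

m (mass) has dimensions [M].
a (acceleration) has dimensions [L T^-2].
F (force) has dimensions [L M T^-2].

Left side: [L M T^-2]
Right side: [L M T^-2]

Both sides have the same dimensions, so the equation is dimensionally consistent.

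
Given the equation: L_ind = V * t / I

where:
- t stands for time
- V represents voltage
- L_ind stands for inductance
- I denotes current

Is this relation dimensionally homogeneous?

Yes

t (time) has dimensions [T].
V (voltage) has dimensions [I^-1 L^2 M T^-3].
L_ind (inductance) has dimensions [I^-2 L^2 M T^-2].
I (current) has dimensions [I].

Left side: [I^-2 L^2 M T^-2]
Right side: [I^-2 L^2 M T^-2]

Both sides have the same dimensions, so the equation is dimensionally consistent.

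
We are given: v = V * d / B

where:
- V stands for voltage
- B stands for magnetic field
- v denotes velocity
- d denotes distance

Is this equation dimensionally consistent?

No

V (voltage) has dimensions [I^-1 L^2 M T^-3].
B (magnetic field) has dimensions [I^-1 M T^-2].
v (velocity) has dimensions [L T^-1].
d (distance) has dimensions [L].

Left side: [L T^-1]
Right side: [L^3 T^-1]

The two sides have different dimensions, so the equation is NOT dimensionally consistent.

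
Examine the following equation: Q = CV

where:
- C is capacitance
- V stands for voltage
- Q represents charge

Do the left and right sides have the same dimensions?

Yes

C (capacitance) has dimensions [I^2 L^-2 M^-1 T^4].
V (voltage) has dimensions [I^-1 L^2 M T^-3].
Q (charge) has dimensions [I T].

Left side: [I T]
Right side: [I T]

Both sides have the same dimensions, so the equation is dimensionally consistent.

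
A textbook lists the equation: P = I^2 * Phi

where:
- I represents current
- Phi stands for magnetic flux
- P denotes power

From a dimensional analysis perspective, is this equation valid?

No

I (current) has dimensions [I].
Phi (magnetic flux) has dimensions [I^-1 L^2 M T^-2].
P (power) has dimensions [L^2 M T^-3].

Left side: [L^2 M T^-3]
Right side: [I L^2 M T^-2]

The two sides have different dimensions, so the equation is NOT dimensionally consistent.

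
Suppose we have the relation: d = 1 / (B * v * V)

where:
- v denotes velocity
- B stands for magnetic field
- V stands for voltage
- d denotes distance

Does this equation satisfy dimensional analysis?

No

v (velocity) has dimensions [L T^-1].
B (magnetic field) has dimensions [I^-1 M T^-2].
V (voltage) has dimensions [I^-1 L^2 M T^-3].
d (distance) has dimensions [L].

Left side: [L]
Right side: [I^2 L^-3 M^-2 T^6]

The two sides have different dimensions, so the equation is NOT dimensionally consistent.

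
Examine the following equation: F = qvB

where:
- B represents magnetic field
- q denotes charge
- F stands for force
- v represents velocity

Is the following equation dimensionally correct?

Yes

B (magnetic field) has dimensions [I^-1 M T^-2].
q (charge) has dimensions [I T].
F (force) has dimensions [L M T^-2].
v (velocity) has dimensions [L T^-1].

Left side: [L M T^-2]
Right side: [L M T^-2]

Both sides have the same dimensions, so the equation is dimensionally consistent.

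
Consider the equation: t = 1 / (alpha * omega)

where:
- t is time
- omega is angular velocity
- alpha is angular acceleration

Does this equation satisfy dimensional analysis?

No

t (time) has dimensions [T].
omega (angular velocity) has dimensions [T^-1].
alpha (angular acceleration) has dimensions [T^-2].

Left side: [T]
Right side: [T^3]

The two sides have different dimensions, so the equation is NOT dimensionally consistent.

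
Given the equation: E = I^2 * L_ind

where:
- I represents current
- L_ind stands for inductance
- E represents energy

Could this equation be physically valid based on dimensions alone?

Yes

I (current) has dimensions [I].
L_ind (inductance) has dimensions [I^-2 L^2 M T^-2].
E (energy) has dimensions [L^2 M T^-2].

Left side: [L^2 M T^-2]
Right side: [L^2 M T^-2]

Both sides have the same dimensions, so the equation is dimensionally consistent.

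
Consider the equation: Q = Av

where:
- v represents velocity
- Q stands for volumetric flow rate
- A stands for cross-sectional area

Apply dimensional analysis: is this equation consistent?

Yes

v (velocity) has dimensions [L T^-1].
Q (volumetric flow rate) has dimensions [L^3 T^-1].
A (cross-sectional area) has dimensions [L^2].

Left side: [L^3 T^-1]
Right side: [L^3 T^-1]

Both sides have the same dimensions, so the equation is dimensionally consistent.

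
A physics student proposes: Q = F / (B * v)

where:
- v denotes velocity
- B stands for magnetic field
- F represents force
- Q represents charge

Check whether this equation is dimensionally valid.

Yes

v (velocity) has dimensions [L T^-1].
B (magnetic field) has dimensions [I^-1 M T^-2].
F (force) has dimensions [L M T^-2].
Q (charge) has dimensions [I T].

Left side: [I T]
Right side: [I T]

Both sides have the same dimensions, so the equation is dimensionally consistent.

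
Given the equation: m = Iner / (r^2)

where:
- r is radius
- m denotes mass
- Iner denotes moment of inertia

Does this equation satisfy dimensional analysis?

Yes

r (radius) has dimensions [L].
m (mass) has dimensions [M].
Iner (moment of inertia) has dimensions [L^2 M].

Left side: [M]
Right side: [M]

Both sides have the same dimensions, so the equation is dimensionally consistent.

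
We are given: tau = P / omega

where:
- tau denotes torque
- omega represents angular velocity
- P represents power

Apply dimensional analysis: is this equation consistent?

Yes

tau (torque) has dimensions [L^2 M T^-2].
omega (angular velocity) has dimensions [T^-1].
P (power) has dimensions [L^2 M T^-3].

Left side: [L^2 M T^-2]
Right side: [L^2 M T^-2]

Both sides have the same dimensions, so the equation is dimensionally consistent.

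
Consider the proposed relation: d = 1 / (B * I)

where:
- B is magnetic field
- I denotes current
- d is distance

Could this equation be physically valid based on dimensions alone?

No

B (magnetic field) has dimensions [I^-1 M T^-2].
I (current) has dimensions [I].
d (distance) has dimensions [L].

Left side: [L]
Right side: [M^-1 T^2]

The two sides have different dimensions, so the equation is NOT dimensionally consistent.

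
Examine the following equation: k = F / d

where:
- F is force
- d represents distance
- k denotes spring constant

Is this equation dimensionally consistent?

Yes

F (force) has dimensions [L M T^-2].
d (distance) has dimensions [L].
k (spring constant) has dimensions [M T^-2].

Left side: [M T^-2]
Right side: [M T^-2]

Both sides have the same dimensions, so the equation is dimensionally consistent.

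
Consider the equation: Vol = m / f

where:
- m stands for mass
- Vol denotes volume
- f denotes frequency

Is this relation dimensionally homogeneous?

No

m (mass) has dimensions [M].
Vol (volume) has dimensions [L^3].
f (frequency) has dimensions [T^-1].

Left side: [L^3]
Right side: [M T]

The two sides have different dimensions, so the equation is NOT dimensionally consistent.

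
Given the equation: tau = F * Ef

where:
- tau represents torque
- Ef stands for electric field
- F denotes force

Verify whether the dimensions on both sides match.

No

tau (torque) has dimensions [L^2 M T^-2].
Ef (electric field) has dimensions [I^-1 L M T^-3].
F (force) has dimensions [L M T^-2].

Left side: [L^2 M T^-2]
Right side: [I^-1 L^2 M^2 T^-5]

The two sides have different dimensions, so the equation is NOT dimensionally consistent.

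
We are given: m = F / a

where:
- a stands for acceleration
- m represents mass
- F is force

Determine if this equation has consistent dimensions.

Yes

a (acceleration) has dimensions [L T^-2].
m (mass) has dimensions [M].
F (force) has dimensions [L M T^-2].

Left side: [M]
Right side: [M]

Both sides have the same dimensions, so the equation is dimensionally consistent.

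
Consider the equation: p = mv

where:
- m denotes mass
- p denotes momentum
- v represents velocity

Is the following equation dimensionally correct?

Yes

m (mass) has dimensions [M].
p (momentum) has dimensions [L M T^-1].
v (velocity) has dimensions [L T^-1].

Left side: [L M T^-1]
Right side: [L M T^-1]

Both sides have the same dimensions, so the equation is dimensionally consistent.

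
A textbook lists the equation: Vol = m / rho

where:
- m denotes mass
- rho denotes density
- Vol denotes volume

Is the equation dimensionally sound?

Yes

m (mass) has dimensions [M].
rho (density) has dimensions [L^-3 M].
Vol (volume) has dimensions [L^3].

Left side: [L^3]
Right side: [L^3]

Both sides have the same dimensions, so the equation is dimensionally consistent.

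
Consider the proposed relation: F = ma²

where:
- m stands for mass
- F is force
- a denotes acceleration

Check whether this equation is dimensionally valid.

No

m (mass) has dimensions [M].
F (force) has dimensions [L M T^-2].
a (acceleration) has dimensions [L T^-2].

Left side: [L M T^-2]
Right side: [L^2 M T^-4]

The two sides have different dimensions, so the equation is NOT dimensionally consistent.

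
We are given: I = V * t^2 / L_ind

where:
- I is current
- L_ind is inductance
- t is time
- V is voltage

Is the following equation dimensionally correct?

No

I (current) has dimensions [I].
L_ind (inductance) has dimensions [I^-2 L^2 M T^-2].
t (time) has dimensions [T].
V (voltage) has dimensions [I^-1 L^2 M T^-3].

Left side: [I]
Right side: [I T]

The two sides have different dimensions, so the equation is NOT dimensionally consistent.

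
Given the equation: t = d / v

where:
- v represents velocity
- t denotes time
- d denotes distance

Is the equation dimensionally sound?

Yes

v (velocity) has dimensions [L T^-1].
t (time) has dimensions [T].
d (distance) has dimensions [L].

Left side: [T]
Right side: [T]

Both sides have the same dimensions, so the equation is dimensionally consistent.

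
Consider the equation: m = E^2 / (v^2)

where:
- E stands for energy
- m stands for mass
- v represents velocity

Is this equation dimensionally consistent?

No

E (energy) has dimensions [L^2 M T^-2].
m (mass) has dimensions [M].
v (velocity) has dimensions [L T^-1].

Left side: [M]
Right side: [L^2 M^2 T^-2]

The two sides have different dimensions, so the equation is NOT dimensionally consistent.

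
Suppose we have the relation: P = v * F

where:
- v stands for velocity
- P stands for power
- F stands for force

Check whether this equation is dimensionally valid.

Yes

v (velocity) has dimensions [L T^-1].
P (power) has dimensions [L^2 M T^-3].
F (force) has dimensions [L M T^-2].

Left side: [L^2 M T^-3]
Right side: [L^2 M T^-3]

Both sides have the same dimensions, so the equation is dimensionally consistent.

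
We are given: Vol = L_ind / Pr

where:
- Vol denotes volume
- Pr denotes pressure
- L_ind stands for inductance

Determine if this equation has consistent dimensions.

No

Vol (volume) has dimensions [L^3].
Pr (pressure) has dimensions [L^-1 M T^-2].
L_ind (inductance) has dimensions [I^-2 L^2 M T^-2].

Left side: [L^3]
Right side: [I^-2 L^3]

The two sides have different dimensions, so the equation is NOT dimensionally consistent.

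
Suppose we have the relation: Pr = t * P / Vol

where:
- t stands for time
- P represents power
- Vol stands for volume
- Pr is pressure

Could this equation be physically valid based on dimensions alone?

Yes

t (time) has dimensions [T].
P (power) has dimensions [L^2 M T^-3].
Vol (volume) has dimensions [L^3].
Pr (pressure) has dimensions [L^-1 M T^-2].

Left side: [L^-1 M T^-2]
Right side: [L^-1 M T^-2]

Both sides have the same dimensions, so the equation is dimensionally consistent.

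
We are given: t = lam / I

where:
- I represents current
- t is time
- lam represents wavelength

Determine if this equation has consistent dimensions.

No

I (current) has dimensions [I].
t (time) has dimensions [T].
lam (wavelength) has dimensions [L].

Left side: [T]
Right side: [I^-1 L]

The two sides have different dimensions, so the equation is NOT dimensionally consistent.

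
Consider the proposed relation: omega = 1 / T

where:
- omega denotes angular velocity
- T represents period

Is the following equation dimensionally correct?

Yes

omega (angular velocity) has dimensions [T^-1].
T (period) has dimensions [T].

Left side: [T^-1]
Right side: [T^-1]

Both sides have the same dimensions, so the equation is dimensionally consistent.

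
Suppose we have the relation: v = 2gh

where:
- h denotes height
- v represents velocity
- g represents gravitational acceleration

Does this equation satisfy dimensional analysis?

No

h (height) has dimensions [L].
v (velocity) has dimensions [L T^-1].
g (gravitational acceleration) has dimensions [L T^-2].

Left side: [L T^-1]
Right side: [L^2 T^-2]

The two sides have different dimensions, so the equation is NOT dimensionally consistent.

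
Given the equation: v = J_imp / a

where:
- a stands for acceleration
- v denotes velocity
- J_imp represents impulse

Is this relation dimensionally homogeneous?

No

a (acceleration) has dimensions [L T^-2].
v (velocity) has dimensions [L T^-1].
J_imp (impulse) has dimensions [L M T^-1].

Left side: [L T^-1]
Right side: [M T]

The two sides have different dimensions, so the equation is NOT dimensionally consistent.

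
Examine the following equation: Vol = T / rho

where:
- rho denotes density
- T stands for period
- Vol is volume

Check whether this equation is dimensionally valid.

No

rho (density) has dimensions [L^-3 M].
T (period) has dimensions [T].
Vol (volume) has dimensions [L^3].

Left side: [L^3]
Right side: [L^3 M^-1 T]

The two sides have different dimensions, so the equation is NOT dimensionally consistent.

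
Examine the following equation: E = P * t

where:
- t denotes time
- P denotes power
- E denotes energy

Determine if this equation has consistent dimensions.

Yes

t (time) has dimensions [T].
P (power) has dimensions [L^2 M T^-3].
E (energy) has dimensions [L^2 M T^-2].

Left side: [L^2 M T^-2]
Right side: [L^2 M T^-2]

Both sides have the same dimensions, so the equation is dimensionally consistent.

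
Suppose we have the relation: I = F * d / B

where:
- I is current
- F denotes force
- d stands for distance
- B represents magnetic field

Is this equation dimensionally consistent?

No

I (current) has dimensions [I].
F (force) has dimensions [L M T^-2].
d (distance) has dimensions [L].
B (magnetic field) has dimensions [I^-1 M T^-2].

Left side: [I]
Right side: [I L^2]

The two sides have different dimensions, so the equation is NOT dimensionally consistent.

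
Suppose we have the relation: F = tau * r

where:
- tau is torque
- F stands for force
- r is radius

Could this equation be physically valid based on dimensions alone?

No

tau (torque) has dimensions [L^2 M T^-2].
F (force) has dimensions [L M T^-2].
r (radius) has dimensions [L].

Left side: [L M T^-2]
Right side: [L^3 M T^-2]

The two sides have different dimensions, so the equation is NOT dimensionally consistent.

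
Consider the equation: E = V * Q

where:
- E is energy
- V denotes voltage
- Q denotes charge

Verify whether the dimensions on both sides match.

Yes

E (energy) has dimensions [L^2 M T^-2].
V (voltage) has dimensions [I^-1 L^2 M T^-3].
Q (charge) has dimensions [I T].

Left side: [L^2 M T^-2]
Right side: [L^2 M T^-2]

Both sides have the same dimensions, so the equation is dimensionally consistent.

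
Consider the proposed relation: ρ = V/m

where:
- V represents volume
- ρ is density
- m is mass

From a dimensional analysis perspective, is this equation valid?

No

V (volume) has dimensions [L^3].
ρ (density) has dimensions [L^-3 M].
m (mass) has dimensions [M].

Left side: [L^-3 M]
Right side: [L^3 M^-1]

The two sides have different dimensions, so the equation is NOT dimensionally consistent.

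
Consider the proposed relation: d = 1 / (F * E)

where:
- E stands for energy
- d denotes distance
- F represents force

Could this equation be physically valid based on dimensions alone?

No

E (energy) has dimensions [L^2 M T^-2].
d (distance) has dimensions [L].
F (force) has dimensions [L M T^-2].

Left side: [L]
Right side: [L^-3 M^-2 T^4]

The two sides have different dimensions, so the equation is NOT dimensionally consistent.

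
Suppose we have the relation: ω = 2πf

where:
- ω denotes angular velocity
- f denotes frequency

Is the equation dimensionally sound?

Yes

ω (angular velocity) has dimensions [T^-1].
f (frequency) has dimensions [T^-1].

Left side: [T^-1]
Right side: [T^-1]

Both sides have the same dimensions, so the equation is dimensionally consistent.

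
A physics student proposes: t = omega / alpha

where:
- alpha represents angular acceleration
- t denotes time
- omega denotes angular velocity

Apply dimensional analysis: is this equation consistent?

Yes

alpha (angular acceleration) has dimensions [T^-2].
t (time) has dimensions [T].
omega (angular velocity) has dimensions [T^-1].

Left side: [T]
Right side: [T]

Both sides have the same dimensions, so the equation is dimensionally consistent.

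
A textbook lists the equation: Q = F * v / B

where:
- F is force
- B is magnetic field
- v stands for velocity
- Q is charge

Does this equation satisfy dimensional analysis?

No

F (force) has dimensions [L M T^-2].
B (magnetic field) has dimensions [I^-1 M T^-2].
v (velocity) has dimensions [L T^-1].
Q (charge) has dimensions [I T].

Left side: [I T]
Right side: [I L^2 T^-1]

The two sides have different dimensions, so the equation is NOT dimensionally consistent.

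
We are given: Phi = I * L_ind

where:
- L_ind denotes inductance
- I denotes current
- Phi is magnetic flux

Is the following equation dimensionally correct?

Yes

L_ind (inductance) has dimensions [I^-2 L^2 M T^-2].
I (current) has dimensions [I].
Phi (magnetic flux) has dimensions [I^-1 L^2 M T^-2].

Left side: [I^-1 L^2 M T^-2]
Right side: [I^-1 L^2 M T^-2]

Both sides have the same dimensions, so the equation is dimensionally consistent.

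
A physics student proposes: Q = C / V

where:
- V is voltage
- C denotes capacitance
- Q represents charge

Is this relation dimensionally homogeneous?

No

V (voltage) has dimensions [I^-1 L^2 M T^-3].
C (capacitance) has dimensions [I^2 L^-2 M^-1 T^4].
Q (charge) has dimensions [I T].

Left side: [I T]
Right side: [I^3 L^-4 M^-2 T^7]

The two sides have different dimensions, so the equation is NOT dimensionally consistent.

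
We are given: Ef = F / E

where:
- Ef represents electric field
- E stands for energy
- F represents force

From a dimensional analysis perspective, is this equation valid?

No

Ef (electric field) has dimensions [I^-1 L M T^-3].
E (energy) has dimensions [L^2 M T^-2].
F (force) has dimensions [L M T^-2].

Left side: [I^-1 L M T^-3]
Right side: [L^-1]

The two sides have different dimensions, so the equation is NOT dimensionally consistent.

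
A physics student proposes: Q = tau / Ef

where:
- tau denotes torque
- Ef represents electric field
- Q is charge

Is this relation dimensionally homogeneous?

No

tau (torque) has dimensions [L^2 M T^-2].
Ef (electric field) has dimensions [I^-1 L M T^-3].
Q (charge) has dimensions [I T].

Left side: [I T]
Right side: [I L T]

The two sides have different dimensions, so the equation is NOT dimensionally consistent.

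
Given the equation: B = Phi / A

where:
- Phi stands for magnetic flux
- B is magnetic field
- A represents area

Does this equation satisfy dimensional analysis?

Yes

Phi (magnetic flux) has dimensions [I^-1 L^2 M T^-2].
B (magnetic field) has dimensions [I^-1 M T^-2].
A (area) has dimensions [L^2].

Left side: [I^-1 M T^-2]
Right side: [I^-1 M T^-2]

Both sides have the same dimensions, so the equation is dimensionally consistent.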